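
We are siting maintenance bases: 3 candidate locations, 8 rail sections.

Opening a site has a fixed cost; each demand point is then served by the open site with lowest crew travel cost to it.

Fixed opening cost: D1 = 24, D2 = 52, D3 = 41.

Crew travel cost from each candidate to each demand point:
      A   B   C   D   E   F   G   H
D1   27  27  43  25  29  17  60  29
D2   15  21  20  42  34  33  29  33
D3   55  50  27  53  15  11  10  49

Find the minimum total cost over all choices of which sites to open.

Open {D1, D3}: assign each demand point to its cheapest open site.
  A→D1 27, B→D1 27, C→D3 27, D→D1 25, E→D3 15, F→D3 11, G→D3 10, H→D1 29
  crew travel cost 171, fixed 65 → total 236.
Compare {D2, D3}: crew travel cost 167 + fixed 93 = 260.
Compare {D1, D2}: crew travel cost 185 + fixed 76 = 261.
Compare {D1, D2, D3}: crew travel cost 146 + fixed 117 = 263.
All other subsets cost ≥ 260. Minimum total cost: 236.

236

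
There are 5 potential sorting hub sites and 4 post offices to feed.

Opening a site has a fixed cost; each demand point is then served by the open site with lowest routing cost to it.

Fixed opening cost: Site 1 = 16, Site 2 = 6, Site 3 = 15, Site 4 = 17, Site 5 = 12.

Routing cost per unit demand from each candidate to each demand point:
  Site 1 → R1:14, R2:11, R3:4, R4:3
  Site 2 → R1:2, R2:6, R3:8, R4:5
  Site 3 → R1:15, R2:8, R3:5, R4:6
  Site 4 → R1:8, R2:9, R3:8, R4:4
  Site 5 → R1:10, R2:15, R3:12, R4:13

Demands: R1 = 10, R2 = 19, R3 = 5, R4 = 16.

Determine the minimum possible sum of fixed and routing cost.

224

Open {Site 1, Site 2}: assign each demand point to its cheapest open site.
  R1→Site 2 10×2=20, R2→Site 2 19×6=114, R3→Site 1 5×4=20, R4→Site 1 16×3=48
  routing cost 202, fixed 22 → total 224.
Compare {Site 1, Site 2, Site 5}: routing cost 202 + fixed 34 = 236.
Compare {Site 1, Site 2, Site 3}: routing cost 202 + fixed 37 = 239.
Compare {Site 1, Site 2, Site 4}: routing cost 202 + fixed 39 = 241.
All other subsets cost ≥ 236. Minimum total cost: 224.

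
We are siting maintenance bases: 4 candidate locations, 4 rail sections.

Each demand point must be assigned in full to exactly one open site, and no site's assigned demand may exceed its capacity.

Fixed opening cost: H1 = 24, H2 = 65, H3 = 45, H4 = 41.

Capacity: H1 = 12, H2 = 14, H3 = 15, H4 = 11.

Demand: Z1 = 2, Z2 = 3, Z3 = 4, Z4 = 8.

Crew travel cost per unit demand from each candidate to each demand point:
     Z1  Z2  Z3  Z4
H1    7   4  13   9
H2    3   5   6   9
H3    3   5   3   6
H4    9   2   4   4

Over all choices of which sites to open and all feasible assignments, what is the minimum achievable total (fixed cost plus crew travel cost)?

142

Open {H3, H4}; cheapest assignment that respects the capacities:
  H3 (cap 15, load 6): Z1, Z3 — cost 2×3 + 4×3 = 18
  H4 (cap 11, load 11): Z2, Z4 — cost 3×2 + 8×4 = 38
  Shipping 56, fixed 86 → total 142.
  Any other capacity-feasible assignment to {H3, H4} ships for at least 56.
Compare {H1, H3}: its best feasible assignment gives total 147.
Compare {H1, H3, H4}: its best feasible assignment gives total 166.
Every other set of open sites that can feasibly serve all demand totals ≥ 147 even under its best assignment. Minimum: 142.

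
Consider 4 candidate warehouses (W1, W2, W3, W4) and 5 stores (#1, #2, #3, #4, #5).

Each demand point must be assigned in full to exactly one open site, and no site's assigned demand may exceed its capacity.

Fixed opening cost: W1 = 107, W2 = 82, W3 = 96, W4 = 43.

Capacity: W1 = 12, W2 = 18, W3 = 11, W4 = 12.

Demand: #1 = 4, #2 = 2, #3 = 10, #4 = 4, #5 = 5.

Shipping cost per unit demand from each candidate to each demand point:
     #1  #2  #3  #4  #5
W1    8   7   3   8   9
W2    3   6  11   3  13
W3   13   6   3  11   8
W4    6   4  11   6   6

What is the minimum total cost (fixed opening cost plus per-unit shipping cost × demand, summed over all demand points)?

297

Open {W2, W4}; cheapest assignment that respects the capacities:
  W2 (cap 18, load 18): #1, #3, #4 — cost 4×3 + 10×11 + 4×3 = 134
  W4 (cap 12, load 7): #2, #5 — cost 2×4 + 5×6 = 38
  Shipping 172, fixed 125 → total 297.
  Any other capacity-feasible assignment to {W2, W4} ships for at least 172.
Compare {W2, W3}: its best feasible assignment gives total 309.
Compare {W2, W3, W4}: its best feasible assignment gives total 313.
Every other set of open sites that can feasibly serve all demand totals ≥ 309 even under its best assignment. Minimum: 297.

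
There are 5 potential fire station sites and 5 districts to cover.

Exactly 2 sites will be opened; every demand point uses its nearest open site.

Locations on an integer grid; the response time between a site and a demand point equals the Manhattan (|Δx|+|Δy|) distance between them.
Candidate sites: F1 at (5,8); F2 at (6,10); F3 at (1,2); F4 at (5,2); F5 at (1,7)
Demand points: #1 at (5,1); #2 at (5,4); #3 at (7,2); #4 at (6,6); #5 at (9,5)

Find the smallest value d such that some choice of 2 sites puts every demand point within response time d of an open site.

7

Open {F1, F3}.
  Farthest demand point is #5 at response time 7 (to F1); all others are ≤ 7.
With {F1, F4} the worst case is 7.
With {F2, F4} the worst case is 7.
No size-2 selection achieves below 7.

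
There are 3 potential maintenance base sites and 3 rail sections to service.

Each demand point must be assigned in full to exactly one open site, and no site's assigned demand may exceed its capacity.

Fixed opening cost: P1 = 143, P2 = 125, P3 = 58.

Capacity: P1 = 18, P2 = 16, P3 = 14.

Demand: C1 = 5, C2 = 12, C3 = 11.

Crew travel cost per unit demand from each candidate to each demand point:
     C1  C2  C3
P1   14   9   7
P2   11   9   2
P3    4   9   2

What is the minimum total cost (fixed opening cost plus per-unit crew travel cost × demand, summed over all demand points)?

368

Open {P2, P3}; cheapest assignment that respects the capacities:
  P2 (cap 16, load 16): C1, C3 — cost 5×11 + 11×2 = 77
  P3 (cap 14, load 12): C2 — cost 12×9 = 108
  Shipping 185, fixed 183 → total 368.
  Any other capacity-feasible assignment to {P2, P3} ships for at least 185.
Compare {P1, P3}: its best feasible assignment gives total 401.
Compare {P1, P2}: its best feasible assignment gives total 453.
Every other set of open sites that can feasibly serve all demand totals ≥ 401 even under its best assignment. Minimum: 368.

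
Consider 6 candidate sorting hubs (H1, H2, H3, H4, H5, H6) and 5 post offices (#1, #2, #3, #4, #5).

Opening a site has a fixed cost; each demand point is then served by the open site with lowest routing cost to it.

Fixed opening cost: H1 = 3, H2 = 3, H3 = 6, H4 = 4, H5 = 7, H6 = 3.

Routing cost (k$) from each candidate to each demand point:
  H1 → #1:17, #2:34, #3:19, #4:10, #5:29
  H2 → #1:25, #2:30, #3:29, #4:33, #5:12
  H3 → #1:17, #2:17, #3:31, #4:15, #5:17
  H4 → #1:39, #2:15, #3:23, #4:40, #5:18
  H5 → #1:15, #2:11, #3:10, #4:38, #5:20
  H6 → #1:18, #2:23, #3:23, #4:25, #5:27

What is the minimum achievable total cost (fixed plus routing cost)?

71

Open {H1, H2, H5}: assign each demand point to its cheapest open site.
  #1→H5 15, #2→H5 11, #3→H5 10, #4→H1 10, #5→H2 12
  routing cost 58, fixed 13 → total 71.
Compare {H1, H2, H5, H6}: routing cost 58 + fixed 16 = 74.
Compare {H1, H2, H4, H5}: routing cost 58 + fixed 17 = 75.
Compare {H1, H5}: routing cost 66 + fixed 10 = 76.
All other subsets cost ≥ 74. Minimum total cost: 71.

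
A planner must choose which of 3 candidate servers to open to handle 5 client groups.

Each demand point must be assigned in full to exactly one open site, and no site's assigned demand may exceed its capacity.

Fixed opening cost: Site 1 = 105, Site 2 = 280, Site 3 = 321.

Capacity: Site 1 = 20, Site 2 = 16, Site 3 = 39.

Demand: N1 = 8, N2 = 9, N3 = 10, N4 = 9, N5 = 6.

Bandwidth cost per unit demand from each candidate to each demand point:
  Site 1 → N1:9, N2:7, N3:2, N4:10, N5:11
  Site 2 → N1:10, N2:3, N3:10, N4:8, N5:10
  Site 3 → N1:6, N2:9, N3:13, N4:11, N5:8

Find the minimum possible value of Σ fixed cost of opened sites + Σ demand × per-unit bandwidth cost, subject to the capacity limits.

Open {Site 1, Site 3}; cheapest assignment that respects the capacities:
  Site 1 (cap 20, load 19): N2, N3 — cost 9×7 + 10×2 = 83
  Site 3 (cap 39, load 23): N1, N4, N5 — cost 8×6 + 9×11 + 6×8 = 195
  Shipping 278, fixed 426 → total 704.
  Any other capacity-feasible assignment to {Site 1, Site 3} ships for at least 278.
Compare {Site 1, Site 2, Site 3}: its best feasible assignment gives total 939.
Compare {Site 2, Site 3}: its best feasible assignment gives total 953.
Every other set of open sites that can feasibly serve all demand totals ≥ 939 even under its best assignment. Minimum: 704.

704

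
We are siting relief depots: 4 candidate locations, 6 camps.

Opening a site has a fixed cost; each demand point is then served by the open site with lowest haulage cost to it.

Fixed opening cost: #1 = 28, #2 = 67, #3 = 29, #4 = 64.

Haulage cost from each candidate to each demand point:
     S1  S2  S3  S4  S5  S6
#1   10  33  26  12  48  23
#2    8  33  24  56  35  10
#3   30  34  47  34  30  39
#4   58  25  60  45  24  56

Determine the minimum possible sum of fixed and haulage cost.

Open {#1}: assign each demand point to its cheapest open site.
  S1→#1 10, S2→#1 33, S3→#1 26, S4→#1 12, S5→#1 48, S6→#1 23
  haulage cost 152, fixed 28 → total 180.
Compare {#1, #3}: haulage cost 134 + fixed 57 = 191.
Compare {#1, #4}: haulage cost 120 + fixed 92 = 212.
Compare {#1, #2}: haulage cost 122 + fixed 95 = 217.
All other subsets cost ≥ 191. Minimum total cost: 180.

180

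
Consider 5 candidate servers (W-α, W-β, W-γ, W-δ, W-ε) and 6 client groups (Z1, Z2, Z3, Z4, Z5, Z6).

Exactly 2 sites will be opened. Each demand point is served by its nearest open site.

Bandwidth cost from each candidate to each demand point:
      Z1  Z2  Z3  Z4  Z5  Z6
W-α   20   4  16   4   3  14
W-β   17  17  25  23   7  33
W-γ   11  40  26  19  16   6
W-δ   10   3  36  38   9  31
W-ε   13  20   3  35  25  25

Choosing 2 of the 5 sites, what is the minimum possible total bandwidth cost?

Open {W-α, W-ε}.
  Z1→W-ε 13, Z2→W-α 4, Z3→W-ε 3, Z4→W-α 4, Z5→W-α 3, Z6→W-α 14  ⇒ total 41.
Compare {W-α, W-γ}: total 44.
Compare {W-α, W-δ}: total 50.
No size-2 selection does better; minimum is 41.

41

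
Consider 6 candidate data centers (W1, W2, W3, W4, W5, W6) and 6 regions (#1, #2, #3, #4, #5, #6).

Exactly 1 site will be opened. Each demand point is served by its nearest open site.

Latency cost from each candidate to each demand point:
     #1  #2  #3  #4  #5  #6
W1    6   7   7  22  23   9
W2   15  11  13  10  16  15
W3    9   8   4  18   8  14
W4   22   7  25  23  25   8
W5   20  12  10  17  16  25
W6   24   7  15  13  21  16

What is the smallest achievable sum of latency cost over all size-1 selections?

61

Open {W3}.
  #1→W3 9, #2→W3 8, #3→W3 4, #4→W3 18, #5→W3 8, #6→W3 14  ⇒ total 61.
Compare {W1}: total 74.
Compare {W2}: total 80.
No size-1 selection does better; minimum is 61.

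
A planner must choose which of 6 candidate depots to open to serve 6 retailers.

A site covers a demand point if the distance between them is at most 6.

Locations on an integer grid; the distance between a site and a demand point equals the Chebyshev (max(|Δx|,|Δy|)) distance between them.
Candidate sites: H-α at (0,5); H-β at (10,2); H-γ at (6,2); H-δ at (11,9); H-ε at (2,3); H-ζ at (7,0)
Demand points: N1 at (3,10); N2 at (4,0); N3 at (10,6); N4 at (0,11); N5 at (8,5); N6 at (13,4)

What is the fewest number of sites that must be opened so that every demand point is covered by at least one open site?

2

Coverage sets (demand points within 6 of each site):
  H-α: {N1, N2, N4}
  H-β: {N2, N3, N5, N6}
  H-γ: {N2, N3, N5}
  H-δ: {N3, N5, N6}
  H-ε: {N2, N5}
  H-ζ: {N2, N3, N5, N6}
No single site covers all 6 demand points.
But {H-α, H-β} covers everything, so the minimum is 2.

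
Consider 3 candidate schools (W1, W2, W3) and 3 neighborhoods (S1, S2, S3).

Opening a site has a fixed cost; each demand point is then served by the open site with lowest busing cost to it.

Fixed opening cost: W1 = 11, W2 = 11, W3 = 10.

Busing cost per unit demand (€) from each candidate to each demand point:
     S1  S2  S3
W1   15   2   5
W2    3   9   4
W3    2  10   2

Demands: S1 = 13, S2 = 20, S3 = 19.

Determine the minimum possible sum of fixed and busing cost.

Open {W1, W3}: assign each demand point to its cheapest open site.
  S1→W3 13×2=26, S2→W1 20×2=40, S3→W3 19×2=38
  busing cost 104, fixed 21 → total 125.
Compare {W1, W2, W3}: busing cost 104 + fixed 32 = 136.
Compare {W1, W2}: busing cost 155 + fixed 22 = 177.
Compare {W2, W3}: busing cost 244 + fixed 21 = 265.
All other subsets cost ≥ 136. Minimum total cost: 125.

125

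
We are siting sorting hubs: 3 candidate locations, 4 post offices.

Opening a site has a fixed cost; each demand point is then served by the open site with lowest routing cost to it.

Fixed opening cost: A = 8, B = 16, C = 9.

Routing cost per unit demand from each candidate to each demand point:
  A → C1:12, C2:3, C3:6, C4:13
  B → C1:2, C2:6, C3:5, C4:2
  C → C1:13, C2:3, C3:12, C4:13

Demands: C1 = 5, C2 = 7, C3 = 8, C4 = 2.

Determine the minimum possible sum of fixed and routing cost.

99

Open {A, B}: assign each demand point to its cheapest open site.
  C1→B 5×2=10, C2→A 7×3=21, C3→B 8×5=40, C4→B 2×2=4
  routing cost 75, fixed 24 → total 99.
Compare {B, C}: routing cost 75 + fixed 25 = 100.
Compare {A, B, C}: routing cost 75 + fixed 33 = 108.
Compare {B}: routing cost 96 + fixed 16 = 112.
All other subsets cost ≥ 100. Minimum total cost: 99.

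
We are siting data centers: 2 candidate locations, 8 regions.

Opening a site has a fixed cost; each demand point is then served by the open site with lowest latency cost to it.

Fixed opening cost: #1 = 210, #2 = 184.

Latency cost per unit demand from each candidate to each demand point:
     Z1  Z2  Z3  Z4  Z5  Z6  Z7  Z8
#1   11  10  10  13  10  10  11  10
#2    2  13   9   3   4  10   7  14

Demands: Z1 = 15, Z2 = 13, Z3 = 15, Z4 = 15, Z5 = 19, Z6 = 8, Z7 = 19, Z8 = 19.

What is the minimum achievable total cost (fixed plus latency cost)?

1118

Open {#2}: assign each demand point to its cheapest open site.
  Z1→#2 15×2=30, Z2→#2 13×13=169, Z3→#2 15×9=135, Z4→#2 15×3=45, Z5→#2 19×4=76, Z6→#2 8×10=80, Z7→#2 19×7=133, Z8→#2 19×14=266
  latency cost 934, fixed 184 → total 1118.
Compare {#1, #2}: latency cost 819 + fixed 394 = 1213.
Compare {#1}: latency cost 1309 + fixed 210 = 1519.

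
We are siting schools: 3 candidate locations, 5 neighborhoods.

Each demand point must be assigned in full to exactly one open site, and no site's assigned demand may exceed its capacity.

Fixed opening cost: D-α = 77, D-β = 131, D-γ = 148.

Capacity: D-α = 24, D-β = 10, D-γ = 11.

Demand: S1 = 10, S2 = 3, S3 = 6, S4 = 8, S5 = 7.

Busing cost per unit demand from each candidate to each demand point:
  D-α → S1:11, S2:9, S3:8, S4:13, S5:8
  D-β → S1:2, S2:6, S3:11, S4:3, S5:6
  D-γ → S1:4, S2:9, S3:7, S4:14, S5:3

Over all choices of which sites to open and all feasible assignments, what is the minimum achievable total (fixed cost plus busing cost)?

463

Open {D-α, D-β}; cheapest assignment that respects the capacities:
  D-α (cap 24, load 24): S2, S3, S4, S5 — cost 3×9 + 6×8 + 8×13 + 7×8 = 235
  D-β (cap 10, load 10): S1 — cost 10×2 = 20
  Shipping 255, fixed 208 → total 463.
  Any other capacity-feasible assignment to {D-α, D-β} ships for at least 255.
Compare {D-α, D-γ}: its best feasible assignment gives total 500.
Compare {D-α, D-β, D-γ}: its best feasible assignment gives total 551.
Every other set of open sites that can feasibly serve all demand totals ≥ 500 even under its best assignment. Minimum: 463.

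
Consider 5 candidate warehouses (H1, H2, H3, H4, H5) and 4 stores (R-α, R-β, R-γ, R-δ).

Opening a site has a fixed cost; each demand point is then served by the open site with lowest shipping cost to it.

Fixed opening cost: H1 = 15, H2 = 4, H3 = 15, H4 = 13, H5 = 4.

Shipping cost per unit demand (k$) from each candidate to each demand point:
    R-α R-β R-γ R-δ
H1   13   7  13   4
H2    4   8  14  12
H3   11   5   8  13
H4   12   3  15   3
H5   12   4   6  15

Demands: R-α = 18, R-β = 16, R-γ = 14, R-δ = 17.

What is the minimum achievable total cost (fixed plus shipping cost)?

Open {H2, H4, H5}: assign each demand point to its cheapest open site.
  R-α→H2 18×4=72, R-β→H4 16×3=48, R-γ→H5 14×6=84, R-δ→H4 17×3=51
  shipping cost 255, fixed 21 → total 276.
Compare {H1, H2, H4, H5}: shipping cost 255 + fixed 36 = 291.
Compare {H2, H3, H4, H5}: shipping cost 255 + fixed 36 = 291.
Compare {H1, H2, H3, H4, H5}: shipping cost 255 + fixed 51 = 306.
All other subsets cost ≥ 291. Minimum total cost: 276.

276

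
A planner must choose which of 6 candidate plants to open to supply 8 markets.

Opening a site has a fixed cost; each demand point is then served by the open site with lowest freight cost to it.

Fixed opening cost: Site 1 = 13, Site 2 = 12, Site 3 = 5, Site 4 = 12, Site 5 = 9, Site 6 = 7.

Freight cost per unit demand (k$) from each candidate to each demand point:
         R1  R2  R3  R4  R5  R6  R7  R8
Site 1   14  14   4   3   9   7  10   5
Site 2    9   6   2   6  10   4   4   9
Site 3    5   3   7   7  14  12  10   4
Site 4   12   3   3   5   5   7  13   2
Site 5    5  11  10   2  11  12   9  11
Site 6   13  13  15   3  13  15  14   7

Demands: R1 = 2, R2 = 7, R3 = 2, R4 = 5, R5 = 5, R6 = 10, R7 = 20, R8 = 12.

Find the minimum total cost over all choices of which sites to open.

247

Open {Site 2, Site 4, Site 5}: assign each demand point to its cheapest open site.
  R1→Site 5 2×5=10, R2→Site 4 7×3=21, R3→Site 2 2×2=4, R4→Site 5 5×2=10, R5→Site 4 5×5=25, R6→Site 2 10×4=40, R7→Site 2 20×4=80, R8→Site 4 12×2=24
  freight cost 214, fixed 33 → total 247.
Compare {Site 2, Site 3, Site 4, Site 5}: freight cost 214 + fixed 38 = 252.
Compare {Site 2, Site 4, Site 5, Site 6}: freight cost 214 + fixed 40 = 254.
Compare {Site 2, Site 3, Site 4, Site 6}: freight cost 219 + fixed 36 = 255.
All other subsets cost ≥ 252. Minimum total cost: 247.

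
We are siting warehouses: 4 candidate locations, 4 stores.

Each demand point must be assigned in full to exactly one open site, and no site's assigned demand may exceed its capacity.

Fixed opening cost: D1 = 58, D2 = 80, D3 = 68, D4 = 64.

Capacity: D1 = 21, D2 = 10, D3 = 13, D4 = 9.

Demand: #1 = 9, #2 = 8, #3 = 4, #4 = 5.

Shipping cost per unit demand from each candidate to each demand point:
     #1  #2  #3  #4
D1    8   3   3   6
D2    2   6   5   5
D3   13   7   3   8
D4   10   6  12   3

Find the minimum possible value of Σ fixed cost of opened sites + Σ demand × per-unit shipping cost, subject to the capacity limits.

Open {D1, D2}; cheapest assignment that respects the capacities:
  D1 (cap 21, load 17): #2, #3, #4 — cost 8×3 + 4×3 + 5×6 = 66
  D2 (cap 10, load 9): #1 — cost 9×2 = 18
  Shipping 84, fixed 138 → total 222.
  Any other capacity-feasible assignment to {D1, D2} ships for at least 84.
Compare {D1, D4}: its best feasible assignment gives total 245.
Compare {D1, D2, D4}: its best feasible assignment gives total 271.
Every other set of open sites that can feasibly serve all demand totals ≥ 245 even under its best assignment. Minimum: 222.

222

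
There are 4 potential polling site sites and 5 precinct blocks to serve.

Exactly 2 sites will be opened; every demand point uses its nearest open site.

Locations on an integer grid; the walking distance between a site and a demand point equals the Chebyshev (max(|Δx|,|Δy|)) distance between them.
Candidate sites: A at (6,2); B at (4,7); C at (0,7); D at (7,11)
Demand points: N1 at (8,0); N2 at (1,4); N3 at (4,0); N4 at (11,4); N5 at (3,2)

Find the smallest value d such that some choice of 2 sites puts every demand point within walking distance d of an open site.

5

Open {A, B}.
  Farthest demand point is N4 at walking distance 5 (to A); all others are ≤ 5.
With {A, C} the worst case is 5.
With {A, D} the worst case is 5.
No size-2 selection achieves below 5.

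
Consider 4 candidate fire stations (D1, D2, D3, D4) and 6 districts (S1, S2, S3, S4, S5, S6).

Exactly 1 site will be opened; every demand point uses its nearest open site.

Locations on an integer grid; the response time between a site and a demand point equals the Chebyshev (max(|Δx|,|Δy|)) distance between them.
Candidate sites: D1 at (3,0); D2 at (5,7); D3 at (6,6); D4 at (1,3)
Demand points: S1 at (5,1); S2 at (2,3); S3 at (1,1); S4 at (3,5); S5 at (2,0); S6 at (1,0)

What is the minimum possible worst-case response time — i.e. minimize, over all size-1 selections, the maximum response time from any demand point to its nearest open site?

4

Open {D4}.
  Farthest demand point is S1 at response time 4 (to D4); all others are ≤ 4.
With {D1} the worst case is 5.
With {D3} the worst case is 6.
No size-1 selection achieves below 4.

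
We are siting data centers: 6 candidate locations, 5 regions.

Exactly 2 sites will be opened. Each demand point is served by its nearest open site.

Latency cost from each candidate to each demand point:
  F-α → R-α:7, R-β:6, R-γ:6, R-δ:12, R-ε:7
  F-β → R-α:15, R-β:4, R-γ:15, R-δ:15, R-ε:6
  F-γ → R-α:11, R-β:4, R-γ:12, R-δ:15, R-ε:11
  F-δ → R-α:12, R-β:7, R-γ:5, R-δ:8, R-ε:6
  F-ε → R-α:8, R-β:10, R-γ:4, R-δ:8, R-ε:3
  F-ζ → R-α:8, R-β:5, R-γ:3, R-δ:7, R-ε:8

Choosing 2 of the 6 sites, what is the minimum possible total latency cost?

Open {F-ε, F-ζ}.
  R-α→F-ε 8, R-β→F-ζ 5, R-γ→F-ζ 3, R-δ→F-ζ 7, R-ε→F-ε 3  ⇒ total 26.
Compare {F-β, F-ε}: total 27.
Compare {F-γ, F-ε}: total 27.
No size-2 selection does better; minimum is 26.

26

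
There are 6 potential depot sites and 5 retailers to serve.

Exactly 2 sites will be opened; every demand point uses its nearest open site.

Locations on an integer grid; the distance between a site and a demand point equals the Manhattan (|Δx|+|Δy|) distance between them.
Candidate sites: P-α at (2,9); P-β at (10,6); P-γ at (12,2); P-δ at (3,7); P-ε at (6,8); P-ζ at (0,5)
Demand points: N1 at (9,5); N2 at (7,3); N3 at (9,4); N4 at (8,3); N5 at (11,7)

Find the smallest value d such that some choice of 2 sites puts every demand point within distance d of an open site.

Open {P-α, P-β}.
  Farthest demand point is N2 at distance 6 (to P-β); all others are ≤ 6.
With {P-α, P-γ} the worst case is 6.
With {P-β, P-γ} the worst case is 6.
No size-2 selection achieves below 6.

6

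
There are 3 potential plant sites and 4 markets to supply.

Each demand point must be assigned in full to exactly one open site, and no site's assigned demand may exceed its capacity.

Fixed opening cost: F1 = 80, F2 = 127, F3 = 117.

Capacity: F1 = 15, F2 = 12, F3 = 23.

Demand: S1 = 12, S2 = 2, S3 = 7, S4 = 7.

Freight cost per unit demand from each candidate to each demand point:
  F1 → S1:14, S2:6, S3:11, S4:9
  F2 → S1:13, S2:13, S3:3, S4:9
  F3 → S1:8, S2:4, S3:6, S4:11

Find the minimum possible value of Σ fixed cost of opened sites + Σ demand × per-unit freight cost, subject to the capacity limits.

406

Open {F1, F3}; cheapest assignment that respects the capacities:
  F1 (cap 15, load 7): S4 — cost 7×9 = 63
  F3 (cap 23, load 21): S1, S2, S3 — cost 12×8 + 2×4 + 7×6 = 146
  Shipping 209, fixed 197 → total 406.
  Any other capacity-feasible assignment to {F1, F3} ships for at least 209.
Compare {F2, F3}: its best feasible assignment gives total 446.
Compare {F1, F2, F3}: its best feasible assignment gives total 512.
Every other set of open sites that can feasibly serve all demand totals ≥ 446 even under its best assignment. Minimum: 406.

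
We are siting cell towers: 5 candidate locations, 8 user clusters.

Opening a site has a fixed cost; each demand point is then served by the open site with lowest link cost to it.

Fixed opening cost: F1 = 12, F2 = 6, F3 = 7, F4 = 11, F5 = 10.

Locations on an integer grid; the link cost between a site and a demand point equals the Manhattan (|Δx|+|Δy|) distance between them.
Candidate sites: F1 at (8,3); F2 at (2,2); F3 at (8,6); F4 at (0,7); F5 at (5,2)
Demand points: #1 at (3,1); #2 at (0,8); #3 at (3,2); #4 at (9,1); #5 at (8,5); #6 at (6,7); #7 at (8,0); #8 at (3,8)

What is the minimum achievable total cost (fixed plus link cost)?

Open {F2, F3}: assign each demand point to its cheapest open site.
  #1→F2 2, #2→F2 8, #3→F2 1, #4→F3 6, #5→F3 1, #6→F3 3, #7→F3 6, #8→F2 7
  link cost 34, fixed 13 → total 47.
Compare {F2, F3, F4}: link cost 24 + fixed 24 = 48.
Compare {F1, F2}: link cost 32 + fixed 18 = 50.
Compare {F1, F2, F4}: link cost 22 + fixed 29 = 51.
All other subsets cost ≥ 48. Minimum total cost: 47.

47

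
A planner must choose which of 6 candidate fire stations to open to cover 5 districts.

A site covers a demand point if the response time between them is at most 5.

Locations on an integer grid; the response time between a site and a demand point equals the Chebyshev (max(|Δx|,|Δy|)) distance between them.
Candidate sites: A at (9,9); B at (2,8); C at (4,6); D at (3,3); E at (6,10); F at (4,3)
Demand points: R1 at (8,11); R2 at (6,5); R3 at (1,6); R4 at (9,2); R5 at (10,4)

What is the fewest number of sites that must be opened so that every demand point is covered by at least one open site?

Coverage sets (demand points within 5 of each site):
  A: {R1, R2, R5}
  B: {R2, R3}
  C: {R1, R2, R3, R4}
  D: {R2, R3}
  E: {R1, R2, R3}
  F: {R2, R3, R4}
No single site covers all 5 demand points.
But {A, C} covers everything, so the minimum is 2.

2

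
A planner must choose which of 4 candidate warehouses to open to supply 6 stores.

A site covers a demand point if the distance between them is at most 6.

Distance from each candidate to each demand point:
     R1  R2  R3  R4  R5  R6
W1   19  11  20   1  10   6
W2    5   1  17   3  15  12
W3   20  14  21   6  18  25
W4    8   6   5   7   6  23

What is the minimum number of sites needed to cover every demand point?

3

Coverage sets (demand points within 6 of each site):
  W1: {R4, R6}
  W2: {R1, R2, R4}
  W3: {R4}
  W4: {R2, R3, R5}
No 2 sites suffice: every size-2 union leaves at least one demand point uncovered.
But {W1, W2, W4} covers everything, so the minimum is 3.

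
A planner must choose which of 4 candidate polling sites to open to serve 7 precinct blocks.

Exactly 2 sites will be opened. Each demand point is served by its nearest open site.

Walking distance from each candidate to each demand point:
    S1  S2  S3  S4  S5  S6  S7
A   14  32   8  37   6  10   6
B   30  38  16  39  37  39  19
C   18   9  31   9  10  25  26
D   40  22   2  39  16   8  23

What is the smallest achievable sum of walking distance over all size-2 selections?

Open {A, C}.
  S1→A 14, S2→C 9, S3→A 8, S4→C 9, S5→A 6, S6→A 10, S7→A 6  ⇒ total 62.
Compare {C, D}: total 79.
Compare {A, D}: total 95.
No size-2 selection does better; minimum is 62.

62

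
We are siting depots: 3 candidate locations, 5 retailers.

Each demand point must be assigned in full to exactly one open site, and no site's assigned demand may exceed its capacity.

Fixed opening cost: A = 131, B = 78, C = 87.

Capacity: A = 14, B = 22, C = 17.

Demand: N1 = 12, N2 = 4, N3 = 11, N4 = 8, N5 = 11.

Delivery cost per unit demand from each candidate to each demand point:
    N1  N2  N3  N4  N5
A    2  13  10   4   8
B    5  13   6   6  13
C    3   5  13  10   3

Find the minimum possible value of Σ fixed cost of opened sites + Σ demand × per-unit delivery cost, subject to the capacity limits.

487

Open {A, B, C}; cheapest assignment that respects the capacities:
  A (cap 14, load 12): N1 — cost 12×2 = 24
  B (cap 22, load 19): N3, N4 — cost 11×6 + 8×6 = 114
  C (cap 17, load 15): N2, N5 — cost 4×5 + 11×3 = 53
  Shipping 191, fixed 296 → total 487.
  Any other capacity-feasible assignment to {A, B, C} ships for at least 191.
Total demand is 46 and no other set of sites has combined capacity ≥ 46, so {A, B, C} is the only feasible choice of open sites. Minimum: 487.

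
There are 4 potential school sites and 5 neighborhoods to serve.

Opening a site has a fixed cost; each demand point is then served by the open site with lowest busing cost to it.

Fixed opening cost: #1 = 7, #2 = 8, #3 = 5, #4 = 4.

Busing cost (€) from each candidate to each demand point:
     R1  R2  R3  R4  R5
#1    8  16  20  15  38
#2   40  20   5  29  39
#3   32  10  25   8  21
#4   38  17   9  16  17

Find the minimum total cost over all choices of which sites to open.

68

Open {#1, #3, #4}: assign each demand point to its cheapest open site.
  R1→#1 8, R2→#3 10, R3→#4 9, R4→#3 8, R5→#4 17
  busing cost 52, fixed 16 → total 68.
Compare {#1, #2, #3}: busing cost 52 + fixed 20 = 72.
Compare {#1, #2, #3, #4}: busing cost 48 + fixed 24 = 72.
Compare {#1, #4}: busing cost 65 + fixed 11 = 76.
All other subsets cost ≥ 72. Minimum total cost: 68.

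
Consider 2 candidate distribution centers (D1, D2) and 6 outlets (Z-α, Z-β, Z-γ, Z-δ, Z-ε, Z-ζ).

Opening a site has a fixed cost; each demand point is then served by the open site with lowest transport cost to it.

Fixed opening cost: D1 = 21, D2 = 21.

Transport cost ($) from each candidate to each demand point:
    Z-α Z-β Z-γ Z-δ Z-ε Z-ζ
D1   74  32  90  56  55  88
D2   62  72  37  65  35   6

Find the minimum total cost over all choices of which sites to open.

Open {D1, D2}: assign each demand point to its cheapest open site.
  Z-α→D2 62, Z-β→D1 32, Z-γ→D2 37, Z-δ→D1 56, Z-ε→D2 35, Z-ζ→D2 6
  transport cost 228, fixed 42 → total 270.
Compare {D2}: transport cost 277 + fixed 21 = 298.
Compare {D1}: transport cost 395 + fixed 21 = 416.

270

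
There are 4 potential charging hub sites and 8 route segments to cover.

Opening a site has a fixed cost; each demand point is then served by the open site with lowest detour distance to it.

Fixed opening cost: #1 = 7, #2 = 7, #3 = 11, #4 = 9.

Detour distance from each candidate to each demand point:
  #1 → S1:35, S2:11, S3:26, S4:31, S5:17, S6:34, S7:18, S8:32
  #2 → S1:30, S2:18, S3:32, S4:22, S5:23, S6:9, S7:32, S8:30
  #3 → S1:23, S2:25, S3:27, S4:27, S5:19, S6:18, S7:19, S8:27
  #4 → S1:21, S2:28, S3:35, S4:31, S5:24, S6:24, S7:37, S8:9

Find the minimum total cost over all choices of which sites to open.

Open {#1, #2, #4}: assign each demand point to its cheapest open site.
  S1→#4 21, S2→#1 11, S3→#1 26, S4→#2 22, S5→#1 17, S6→#2 9, S7→#1 18, S8→#4 9
  detour distance 133, fixed 23 → total 156.
Compare {#1, #2, #3, #4}: detour distance 133 + fixed 34 = 167.
Compare {#2, #3, #4}: detour distance 144 + fixed 27 = 171.
Compare {#1, #4}: detour distance 157 + fixed 16 = 173.
All other subsets cost ≥ 167. Minimum total cost: 156.

156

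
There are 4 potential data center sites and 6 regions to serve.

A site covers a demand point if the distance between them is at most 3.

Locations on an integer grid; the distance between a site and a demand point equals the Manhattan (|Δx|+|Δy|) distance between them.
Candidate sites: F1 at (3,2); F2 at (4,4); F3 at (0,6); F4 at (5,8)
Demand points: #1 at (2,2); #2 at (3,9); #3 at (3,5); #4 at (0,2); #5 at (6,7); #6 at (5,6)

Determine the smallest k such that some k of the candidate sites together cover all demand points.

2

Coverage sets (demand points within 3 of each site):
  F1: {#1, #3, #4}
  F2: {#3, #6}
  F3: {}
  F4: {#2, #5, #6}
No single site covers all 6 demand points.
But {F1, F4} covers everything, so the minimum is 2.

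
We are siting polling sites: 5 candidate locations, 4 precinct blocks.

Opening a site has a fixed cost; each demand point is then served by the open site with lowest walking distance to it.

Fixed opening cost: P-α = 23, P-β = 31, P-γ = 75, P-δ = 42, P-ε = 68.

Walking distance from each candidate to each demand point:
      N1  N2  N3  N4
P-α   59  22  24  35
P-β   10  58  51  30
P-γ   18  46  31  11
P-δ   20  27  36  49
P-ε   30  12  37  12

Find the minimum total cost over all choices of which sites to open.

140

Open {P-α, P-β}: assign each demand point to its cheapest open site.
  N1→P-β 10, N2→P-α 22, N3→P-α 24, N4→P-β 30
  walking distance 86, fixed 54 → total 140.
Compare {P-ε}: walking distance 91 + fixed 68 = 159.
Compare {P-α}: walking distance 140 + fixed 23 = 163.
Compare {P-α, P-δ}: walking distance 101 + fixed 65 = 166.
All other subsets cost ≥ 159. Minimum total cost: 140.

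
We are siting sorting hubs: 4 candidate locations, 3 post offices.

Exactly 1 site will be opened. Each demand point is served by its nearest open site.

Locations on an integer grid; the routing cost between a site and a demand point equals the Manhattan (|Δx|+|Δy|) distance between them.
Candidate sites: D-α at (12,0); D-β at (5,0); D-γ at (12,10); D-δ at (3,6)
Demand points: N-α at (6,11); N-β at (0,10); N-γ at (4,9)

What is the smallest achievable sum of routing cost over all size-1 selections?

19

Open {D-δ}.
  N-α→D-δ 8, N-β→D-δ 7, N-γ→D-δ 4  ⇒ total 19.
Compare {D-γ}: total 28.
Compare {D-β}: total 37.
No size-1 selection does better; minimum is 19.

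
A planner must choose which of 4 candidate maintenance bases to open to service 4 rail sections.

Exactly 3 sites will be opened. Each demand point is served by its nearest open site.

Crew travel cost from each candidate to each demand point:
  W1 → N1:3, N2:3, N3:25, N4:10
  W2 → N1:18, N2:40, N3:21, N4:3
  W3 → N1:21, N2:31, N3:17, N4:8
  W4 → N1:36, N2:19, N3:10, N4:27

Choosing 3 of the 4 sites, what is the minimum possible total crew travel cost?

Open {W1, W2, W4}.
  N1→W1 3, N2→W1 3, N3→W4 10, N4→W2 3  ⇒ total 19.
Compare {W1, W3, W4}: total 24.
Compare {W1, W2, W3}: total 26.
No size-3 selection does better; minimum is 19.

19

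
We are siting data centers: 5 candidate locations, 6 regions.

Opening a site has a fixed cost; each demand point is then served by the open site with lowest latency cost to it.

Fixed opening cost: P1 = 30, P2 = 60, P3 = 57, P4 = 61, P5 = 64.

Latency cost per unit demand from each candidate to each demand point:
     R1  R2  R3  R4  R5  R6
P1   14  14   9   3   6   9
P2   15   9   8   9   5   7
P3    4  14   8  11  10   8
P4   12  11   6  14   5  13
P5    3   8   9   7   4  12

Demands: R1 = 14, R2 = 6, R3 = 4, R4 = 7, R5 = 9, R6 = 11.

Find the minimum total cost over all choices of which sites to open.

376

Open {P1, P5}: assign each demand point to its cheapest open site.
  R1→P5 14×3=42, R2→P5 6×8=48, R3→P1 4×9=36, R4→P1 7×3=21, R5→P5 9×4=36, R6→P1 11×9=99
  latency cost 282, fixed 94 → total 376.
Compare {P5}: latency cost 343 + fixed 64 = 407.
Compare {P2, P5}: latency cost 284 + fixed 124 = 408.
Compare {P1, P2, P5}: latency cost 256 + fixed 154 = 410.
All other subsets cost ≥ 407. Minimum total cost: 376.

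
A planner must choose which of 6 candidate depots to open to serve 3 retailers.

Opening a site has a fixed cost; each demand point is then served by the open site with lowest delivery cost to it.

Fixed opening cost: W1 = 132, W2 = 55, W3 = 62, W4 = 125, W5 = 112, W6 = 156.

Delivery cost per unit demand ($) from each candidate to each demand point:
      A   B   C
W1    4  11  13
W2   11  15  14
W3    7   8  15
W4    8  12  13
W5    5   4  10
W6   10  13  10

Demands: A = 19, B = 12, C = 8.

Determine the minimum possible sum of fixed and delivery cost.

Open {W5}: assign each demand point to its cheapest open site.
  A→W5 19×5=95, B→W5 12×4=48, C→W5 8×10=80
  delivery cost 223, fixed 112 → total 335.
Compare {W2, W5}: delivery cost 223 + fixed 167 = 390.
Compare {W3, W5}: delivery cost 223 + fixed 174 = 397.
Compare {W3}: delivery cost 349 + fixed 62 = 411.
All other subsets cost ≥ 390. Minimum total cost: 335.

335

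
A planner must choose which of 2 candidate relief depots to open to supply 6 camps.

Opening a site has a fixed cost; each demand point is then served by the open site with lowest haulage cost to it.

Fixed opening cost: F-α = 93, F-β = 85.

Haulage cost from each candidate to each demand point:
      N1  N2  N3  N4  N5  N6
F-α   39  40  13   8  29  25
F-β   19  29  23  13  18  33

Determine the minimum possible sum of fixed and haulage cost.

Open {F-β}: assign each demand point to its cheapest open site.
  N1→F-β 19, N2→F-β 29, N3→F-β 23, N4→F-β 13, N5→F-β 18, N6→F-β 33
  haulage cost 135, fixed 85 → total 220.
Compare {F-α}: haulage cost 154 + fixed 93 = 247.
Compare {F-α, F-β}: haulage cost 112 + fixed 178 = 290.

220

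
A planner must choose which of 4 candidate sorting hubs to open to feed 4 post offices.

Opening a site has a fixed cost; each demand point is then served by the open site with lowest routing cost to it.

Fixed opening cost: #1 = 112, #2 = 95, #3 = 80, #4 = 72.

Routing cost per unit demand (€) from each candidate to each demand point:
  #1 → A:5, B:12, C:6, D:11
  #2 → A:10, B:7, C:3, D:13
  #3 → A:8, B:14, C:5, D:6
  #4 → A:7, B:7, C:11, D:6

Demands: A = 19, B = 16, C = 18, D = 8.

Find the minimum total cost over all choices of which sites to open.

Open {#2, #4}: assign each demand point to its cheapest open site.
  A→#4 19×7=133, B→#2 16×7=112, C→#2 18×3=54, D→#4 8×6=48
  routing cost 347, fixed 167 → total 514.
Compare {#3, #4}: routing cost 383 + fixed 152 = 535.
Compare {#2, #3}: routing cost 366 + fixed 175 = 541.
Compare {#1, #4}: routing cost 363 + fixed 184 = 547.
All other subsets cost ≥ 535. Minimum total cost: 514.

514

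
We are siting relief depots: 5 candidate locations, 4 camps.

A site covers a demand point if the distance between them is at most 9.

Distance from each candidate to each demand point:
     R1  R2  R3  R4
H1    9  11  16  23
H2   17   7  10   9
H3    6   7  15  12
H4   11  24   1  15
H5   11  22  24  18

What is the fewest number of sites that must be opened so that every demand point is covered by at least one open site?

3

Coverage sets (demand points within 9 of each site):
  H1: {R1}
  H2: {R2, R4}
  H3: {R1, R2}
  H4: {R3}
  H5: {}
No 2 sites suffice: every size-2 union leaves at least one demand point uncovered.
But {H1, H2, H4} covers everything, so the minimum is 3.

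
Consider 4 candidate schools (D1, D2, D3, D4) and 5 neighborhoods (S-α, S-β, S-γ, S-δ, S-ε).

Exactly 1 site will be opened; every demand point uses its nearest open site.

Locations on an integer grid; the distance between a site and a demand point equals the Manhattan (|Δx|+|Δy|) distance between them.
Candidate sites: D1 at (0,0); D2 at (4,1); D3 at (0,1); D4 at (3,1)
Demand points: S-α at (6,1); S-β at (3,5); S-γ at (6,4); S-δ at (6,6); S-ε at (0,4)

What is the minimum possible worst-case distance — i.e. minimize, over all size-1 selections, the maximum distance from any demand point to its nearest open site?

7

Open {D2}.
  Farthest demand point is S-δ at distance 7 (to D2); all others are ≤ 7.
With {D4} the worst case is 8.
With {D3} the worst case is 11.
No size-1 selection achieves below 7.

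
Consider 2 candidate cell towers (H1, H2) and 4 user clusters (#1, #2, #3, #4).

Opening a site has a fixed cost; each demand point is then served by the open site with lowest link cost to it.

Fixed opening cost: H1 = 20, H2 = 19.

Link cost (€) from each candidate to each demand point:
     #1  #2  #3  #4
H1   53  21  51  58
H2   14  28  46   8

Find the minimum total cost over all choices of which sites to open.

Open {H2}: assign each demand point to its cheapest open site.
  #1→H2 14, #2→H2 28, #3→H2 46, #4→H2 8
  link cost 96, fixed 19 → total 115.
Compare {H1, H2}: link cost 89 + fixed 39 = 128.
Compare {H1}: link cost 183 + fixed 20 = 203.

115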